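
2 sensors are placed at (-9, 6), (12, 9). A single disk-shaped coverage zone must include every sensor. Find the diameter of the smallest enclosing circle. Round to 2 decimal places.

The smallest circle enclosing two points has them as diameter endpoints.
Centre = midpoint = (1.5, 7.5); r² = |(-9, 6)−(12, 9)|²/4 = 450/4 = 112.5.
Diameter = 2r = 2√(112.5) ≈ 21.21.

21.21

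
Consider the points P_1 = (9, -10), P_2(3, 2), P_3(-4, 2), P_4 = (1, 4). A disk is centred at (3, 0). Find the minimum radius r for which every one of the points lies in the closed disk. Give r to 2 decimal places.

The required radius is the distance from (3, 0) to the farthest point.
Squared distances: 136, 4, 53, 20.
Maximum is 136, attained at P_1.
r = √136 ≈ 11.66.

11.66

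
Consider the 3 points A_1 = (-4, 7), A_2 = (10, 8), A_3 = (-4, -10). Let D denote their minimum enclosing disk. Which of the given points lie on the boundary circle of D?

A_2, A_3

Side lengths²: A_1A_2² = 197, A_1A_3² = 289, A_2A_3² = 520.
Since A_2A_3² = 520 ≥ 289 + 197 = 486, the angle opposite A_2A_3 is not acute, so the smallest enclosing circle has A_2A_3 as diameter.
Centre = midpoint of A_2A_3 = (3, -1), r² = 520/4 = 130.
The points at distance exactly r from the centre are A_2, A_3 — 2 points.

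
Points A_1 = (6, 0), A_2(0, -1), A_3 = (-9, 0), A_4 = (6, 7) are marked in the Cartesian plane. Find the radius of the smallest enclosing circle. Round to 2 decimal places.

8.28

By Welzl's lemma the MEC is supported by two points (diametrically opposite) or three points (on a circumcircle).
The farthest pair is A_3–A_4 with squared distance 274. The circle on this segment as diameter has centre (-1.5, 3.5) and r² = 274/4 = 68.5.
Check A_1: distance² to centre = 68.5 ≤ 68.5, so it lies inside.
All remaining points lie in this disk, and no smaller disk contains both endpoints, so this is the minimum enclosing circle.
r = √(68.5) ≈ 8.28.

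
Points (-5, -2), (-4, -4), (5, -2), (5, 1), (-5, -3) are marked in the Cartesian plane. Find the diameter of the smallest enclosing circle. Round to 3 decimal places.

10.770

The minimum enclosing circle of a finite set is fixed by two of the points (as a diameter) or three (as a circumcircle).
The farthest pair is (5, 1)–(-5, -3) with squared distance 116. The circle on this segment as diameter has centre (0, -1) and r² = 116/4 = 29.
Check (-5, -2): distance² to centre = 26 ≤ 29, so it lies inside.
All remaining points lie in this disk, and no smaller disk contains both endpoints, so this is the minimum enclosing circle.
Diameter = 2r = 2√29 ≈ 10.770.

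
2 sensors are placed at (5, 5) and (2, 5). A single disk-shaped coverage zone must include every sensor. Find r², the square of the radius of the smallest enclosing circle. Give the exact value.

2.25

The smallest circle enclosing two points has them as diameter endpoints.
Centre = midpoint = (3.5, 5); r² = |(5, 5)−(2, 5)|²/4 = 9/4 = 2.25.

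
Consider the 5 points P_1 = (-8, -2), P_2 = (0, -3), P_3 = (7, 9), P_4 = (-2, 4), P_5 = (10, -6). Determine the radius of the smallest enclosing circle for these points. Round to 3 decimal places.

10.168

A smallest enclosing disk is always determined by at most three of the input points on its boundary.
The minimum enclosing circle is determined by three boundary points: P_1, P_3, P_5.
Their circumcentre is (83/43, 8/43) with r² = 191165/1849.
The farthest remaining point P_4 is at distance² 55457/1849 ≤ 191165/1849.
r = √(191165/1849) ≈ 10.168.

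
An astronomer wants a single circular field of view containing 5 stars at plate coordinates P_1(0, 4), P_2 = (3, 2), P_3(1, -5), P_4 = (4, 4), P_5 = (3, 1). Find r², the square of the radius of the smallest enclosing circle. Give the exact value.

A smallest enclosing disk is always determined by at most three of the input points on its boundary.
The minimum enclosing circle is determined by three boundary points: P_1, P_3, P_4.
Their circumcentre is (2, -1/3) with r² = 205/9.
The farthest remaining point P_2 is at distance² 58/9 ≤ 205/9.

205/9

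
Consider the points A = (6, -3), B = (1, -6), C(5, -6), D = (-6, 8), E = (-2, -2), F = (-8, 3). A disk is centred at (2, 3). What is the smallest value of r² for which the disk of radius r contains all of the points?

The required radius is the distance from (2, 3) to the farthest point.
Squared distances: 52, 82, 90, 89, 41, 100.
Maximum is 100, attained at F.

100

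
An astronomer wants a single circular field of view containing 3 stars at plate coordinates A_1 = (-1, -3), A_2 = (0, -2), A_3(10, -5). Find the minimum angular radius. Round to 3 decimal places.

5.590

Side lengths²: A_1A_2² = 2, A_1A_3² = 125, A_2A_3² = 109.
Since A_1A_3² = 125 ≥ 109 + 2 = 111, the angle opposite A_1A_3 is not acute, so the smallest enclosing circle has A_1A_3 as diameter.
Centre = midpoint of A_1A_3 = (4.5, -4), r² = 125/4 = 31.25.
r = √(31.25) ≈ 5.590.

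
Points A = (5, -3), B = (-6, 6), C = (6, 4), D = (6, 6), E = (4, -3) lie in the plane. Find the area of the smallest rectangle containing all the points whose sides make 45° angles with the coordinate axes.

In coordinates u = x + y, v = x − y the rectangle is axis-aligned; the map (x,y)→(u,v) scales areas by 2.
u-values: 2, 0, 10, 12, 1; range = 12 − 0 = 12.
v-values: 8, -12, 2, 0, 7; range = 8 − (-12) = 20.
Area = (12 × 20) / 2 = 120.

120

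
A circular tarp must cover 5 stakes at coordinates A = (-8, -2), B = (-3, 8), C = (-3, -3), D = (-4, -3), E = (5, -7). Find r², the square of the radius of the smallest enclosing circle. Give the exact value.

The minimum enclosing circle of a finite set is fixed by two of the points (as a diameter) or three (as a circumcircle).
The minimum enclosing circle is determined by three boundary points: A, B, E.
Their circumcentre is (17/62, 7/62) with r² = 140165/1922.
The farthest remaining point D is at distance² 53737/1922 ≤ 140165/1922.

140165/1922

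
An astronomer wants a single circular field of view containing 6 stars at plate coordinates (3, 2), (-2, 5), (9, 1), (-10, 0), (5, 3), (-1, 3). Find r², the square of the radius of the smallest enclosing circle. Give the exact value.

90.5

The minimum enclosing circle of a finite set is fixed by two of the points (as a diameter) or three (as a circumcircle).
The farthest pair is (9, 1)–(-10, 0) with squared distance 362. The circle on this segment as diameter has centre (-0.5, 0.5) and r² = 362/4 = 90.5.
Check (3, 2): distance² to centre = 14.5 ≤ 90.5, so it lies inside.
All remaining points lie in this disk, and no smaller disk contains both endpoints, so this is the minimum enclosing circle.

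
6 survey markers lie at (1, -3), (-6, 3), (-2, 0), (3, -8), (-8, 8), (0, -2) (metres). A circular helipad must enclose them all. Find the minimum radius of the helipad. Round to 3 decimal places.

9.708

The farthest pair is (3, -8)–(-8, 8) with squared distance 377. The circle on this segment as diameter has centre (-2.5, 0) and r² = 377/4 = 94.25.
Check (1, -3): distance² to centre = 21.25 ≤ 94.25, so it lies inside.
All remaining points lie in this disk, and no smaller disk contains both endpoints, so this is the minimum enclosing circle.
r = √(94.25) ≈ 9.708.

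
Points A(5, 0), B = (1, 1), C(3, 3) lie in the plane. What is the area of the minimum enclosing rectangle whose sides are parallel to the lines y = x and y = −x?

In coordinates u = x + y, v = x − y the rectangle is axis-aligned; the map (x,y)→(u,v) scales areas by 2.
u-values: 5, 2, 6; range = 6 − 2 = 4.
v-values: 5, 0, 0; range = 5 − 0 = 5.
Area = (4 × 5) / 2 = 10.

10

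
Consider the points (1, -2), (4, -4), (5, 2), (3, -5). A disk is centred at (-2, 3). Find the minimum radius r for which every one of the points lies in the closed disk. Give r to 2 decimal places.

9.43

The required radius is the distance from (-2, 3) to the farthest point.
Squared distances: 34, 85, 50, 89.
Maximum is 89, attained at (3, -5).
r = √89 ≈ 9.43.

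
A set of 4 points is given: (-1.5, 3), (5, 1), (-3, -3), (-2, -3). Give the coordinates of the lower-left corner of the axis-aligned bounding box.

(-3, -3)

x-range [-3, 5], y-range [-3, 3].
The lower-left corner is (-3, -3).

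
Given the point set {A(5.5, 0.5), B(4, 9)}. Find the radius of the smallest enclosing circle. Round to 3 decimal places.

4.316

The smallest circle enclosing two points has them as diameter endpoints.
Centre = midpoint = (4.75, 4.75); r² = |AB|²/4 = 74.5/4 = 18.625.
r = √(18.625) ≈ 4.316.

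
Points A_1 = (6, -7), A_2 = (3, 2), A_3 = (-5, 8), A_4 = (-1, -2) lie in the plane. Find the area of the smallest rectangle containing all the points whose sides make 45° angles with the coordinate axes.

In coordinates u = x + y, v = x − y the rectangle is axis-aligned; the map (x,y)→(u,v) scales areas by 2.
u-values: -1, 5, 3, -3; range = 5 − (-3) = 8.
v-values: 13, 1, -13, 1; range = 13 − (-13) = 26.
Area = (8 × 26) / 2 = 104.

104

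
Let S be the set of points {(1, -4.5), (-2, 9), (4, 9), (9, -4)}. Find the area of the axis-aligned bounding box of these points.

148.5

x ranges over [-2, 9], width 11.
y ranges over [-4.5, 9], height 13.5.
Area = 11 × 13.5 = 148.5.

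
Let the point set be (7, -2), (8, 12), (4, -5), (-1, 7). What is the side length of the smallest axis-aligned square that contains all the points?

17

The bounding box has width 9 and height 17.
An axis-aligned square enclosing the set must have side ≥ max(width, height).
So the minimum side is max(9, 17) = 17.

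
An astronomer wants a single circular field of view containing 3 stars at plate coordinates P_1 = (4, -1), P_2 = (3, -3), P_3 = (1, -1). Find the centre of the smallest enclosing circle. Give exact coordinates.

Side lengths²: P_1P_2² = 5, P_1P_3² = 9, P_2P_3² = 8.
Since P_1P_3² = 9 < 8 + 5 = 13, the triangle is acute, so the smallest enclosing circle is the circumcircle.
Circumcentre = (2.5, -1.5), r² = 2.5.
Centre = (2.5, -1.5).

(2.5, -1.5)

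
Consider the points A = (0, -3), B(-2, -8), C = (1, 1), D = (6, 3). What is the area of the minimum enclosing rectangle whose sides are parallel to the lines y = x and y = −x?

57

In coordinates u = x + y, v = x − y the rectangle is axis-aligned; the map (x,y)→(u,v) scales areas by 2.
u-values: -3, -10, 2, 9; range = 9 − (-10) = 19.
v-values: 3, 6, 0, 3; range = 6 − 0 = 6.
Area = (19 × 6) / 2 = 57.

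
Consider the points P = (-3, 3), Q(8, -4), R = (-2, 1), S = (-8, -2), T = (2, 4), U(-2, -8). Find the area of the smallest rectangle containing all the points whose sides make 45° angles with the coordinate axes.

In coordinates u = x + y, v = x − y the rectangle is axis-aligned; the map (x,y)→(u,v) scales areas by 2.
u-values: 0, 4, -1, -10, 6, -10; range = 6 − (-10) = 16.
v-values: -6, 12, -3, -6, -2, 6; range = 12 − (-6) = 18.
Area = (16 × 18) / 2 = 144.

144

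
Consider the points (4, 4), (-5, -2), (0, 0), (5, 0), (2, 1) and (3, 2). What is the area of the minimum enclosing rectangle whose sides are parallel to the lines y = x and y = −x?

60

In coordinates u = x + y, v = x − y the rectangle is axis-aligned; the map (x,y)→(u,v) scales areas by 2.
u-values: 8, -7, 0, 5, 3, 5; range = 8 − (-7) = 15.
v-values: 0, -3, 0, 5, 1, 1; range = 5 − (-3) = 8.
Area = (15 × 8) / 2 = 60.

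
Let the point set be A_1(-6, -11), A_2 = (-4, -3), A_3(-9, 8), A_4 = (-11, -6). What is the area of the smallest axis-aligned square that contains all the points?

The bounding box has width 7 and height 19.
An axis-aligned square enclosing the set must have side ≥ max(width, height).
So the minimum side is max(7, 19) = 19.
Area = 19² = 361.

361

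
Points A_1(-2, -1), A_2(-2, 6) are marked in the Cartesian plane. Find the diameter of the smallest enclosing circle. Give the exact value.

7

The smallest circle enclosing two points has them as diameter endpoints.
Centre = midpoint = (-2, 2.5); r² = |A_1A_2|²/4 = 49/4 = 12.25.
Diameter = 2r = 2√(12.25) = 7.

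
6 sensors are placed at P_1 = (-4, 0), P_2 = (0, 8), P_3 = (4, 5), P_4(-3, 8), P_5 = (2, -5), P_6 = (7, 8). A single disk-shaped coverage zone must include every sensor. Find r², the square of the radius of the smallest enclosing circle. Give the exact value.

9409/169

The minimum enclosing circle is determined by three boundary points: P_4, P_5, P_6.
Their circumcentre is (2, 32/13) with r² = 9409/169.
The farthest remaining point P_1 is at distance² 7108/169 ≤ 9409/169.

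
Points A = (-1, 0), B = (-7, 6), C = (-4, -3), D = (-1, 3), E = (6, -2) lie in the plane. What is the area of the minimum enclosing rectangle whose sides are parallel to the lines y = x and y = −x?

In coordinates u = x + y, v = x − y the rectangle is axis-aligned; the map (x,y)→(u,v) scales areas by 2.
u-values: -1, -1, -7, 2, 4; range = 4 − (-7) = 11.
v-values: -1, -13, -1, -4, 8; range = 8 − (-13) = 21.
Area = (11 × 21) / 2 = 115.5.

115.5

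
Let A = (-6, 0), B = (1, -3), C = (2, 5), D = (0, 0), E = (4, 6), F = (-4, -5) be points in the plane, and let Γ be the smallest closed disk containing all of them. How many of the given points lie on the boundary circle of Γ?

The farthest pair is E–F with squared distance 185. The circle on this segment as diameter has centre (0, 0.5) and r² = 185/4 = 46.25.
Check A: distance² to centre = 36.25 ≤ 46.25, so it lies inside.
All remaining points lie in this disk, and no smaller disk contains both endpoints, so this is the minimum enclosing circle.
The points at distance exactly r from the centre are E, F — 2 points.

2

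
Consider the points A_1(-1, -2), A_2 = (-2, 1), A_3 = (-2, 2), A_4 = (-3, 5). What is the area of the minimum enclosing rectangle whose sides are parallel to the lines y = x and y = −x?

In coordinates u = x + y, v = x − y the rectangle is axis-aligned; the map (x,y)→(u,v) scales areas by 2.
u-values: -3, -1, 0, 2; range = 2 − (-3) = 5.
v-values: 1, -3, -4, -8; range = 1 − (-8) = 9.
Area = (5 × 9) / 2 = 22.5.

22.5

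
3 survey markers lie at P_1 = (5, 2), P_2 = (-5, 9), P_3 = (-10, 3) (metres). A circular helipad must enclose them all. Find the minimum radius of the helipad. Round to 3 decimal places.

Side lengths²: P_1P_2² = 149, P_1P_3² = 226, P_2P_3² = 61.
Since P_1P_3² = 226 ≥ 149 + 61 = 210, the angle opposite P_1P_3 is not acute, so the smallest enclosing circle has P_1P_3 as diameter.
Centre = midpoint of P_1P_3 = (-2.5, 2.5), r² = 226/4 = 56.5.
r = √(56.5) ≈ 7.517.

7.517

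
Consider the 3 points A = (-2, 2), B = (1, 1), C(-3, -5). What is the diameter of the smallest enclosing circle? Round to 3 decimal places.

7.329

Side lengths²: AB² = 10, AC² = 50, BC² = 52.
Since BC² = 52 < 50 + 10 = 60, the triangle is acute, so the smallest enclosing circle is the circumcircle.
Circumcentre = (-17/11, -18/11), r² = 1625/121.
Diameter = 2r = 2√(1625/121) ≈ 7.329.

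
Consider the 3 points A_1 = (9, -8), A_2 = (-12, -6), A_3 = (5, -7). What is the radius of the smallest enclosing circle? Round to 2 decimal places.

10.55

Side lengths²: A_1A_2² = 445, A_1A_3² = 17, A_2A_3² = 290.
Since A_1A_2² = 445 ≥ 290 + 17 = 307, the angle opposite A_1A_2 is not acute, so the smallest enclosing circle has A_1A_2 as diameter.
Centre = midpoint of A_1A_2 = (-1.5, -7), r² = 445/4 = 111.25.
r = √(111.25) ≈ 10.55.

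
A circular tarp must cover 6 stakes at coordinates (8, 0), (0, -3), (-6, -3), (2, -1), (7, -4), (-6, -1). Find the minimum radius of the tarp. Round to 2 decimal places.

7.16

A smallest enclosing disk is always determined by at most three of the input points on its boundary.
The farthest pair is (8, 0)–(-6, -3) with squared distance 205. The circle on this segment as diameter has centre (1, -1.5) and r² = 205/4 = 51.25.
Check (0, -3): distance² to centre = 3.25 ≤ 51.25, so it lies inside.
All remaining points lie in this disk, and no smaller disk contains both endpoints, so this is the minimum enclosing circle.
r = √(51.25) ≈ 7.16.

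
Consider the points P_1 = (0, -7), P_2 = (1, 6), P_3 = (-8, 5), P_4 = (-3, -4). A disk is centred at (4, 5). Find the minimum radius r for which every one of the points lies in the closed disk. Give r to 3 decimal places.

12.649

The required radius is the distance from (4, 5) to the farthest point.
Squared distances: 160, 10, 144, 130.
Maximum is 160, attained at P_1.
r = √160 ≈ 12.649.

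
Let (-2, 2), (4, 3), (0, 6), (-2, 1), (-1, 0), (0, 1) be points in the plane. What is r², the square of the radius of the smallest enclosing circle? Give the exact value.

15725/1458

The minimum enclosing circle is determined by three boundary points: (4, 3), (0, 6), (-1, 0).
Their circumcentre is (13/18, 151/54) with r² = 15725/1458.
The farthest remaining point (-2, 1) is at distance² 15509/1458 ≤ 15725/1458.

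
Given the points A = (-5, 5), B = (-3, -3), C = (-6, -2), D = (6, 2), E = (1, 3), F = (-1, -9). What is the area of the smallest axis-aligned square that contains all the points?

196

The bounding box has width 12 and height 14.
An axis-aligned square enclosing the set must have side ≥ max(width, height).
So the minimum side is max(12, 14) = 14.
Area = 14² = 196.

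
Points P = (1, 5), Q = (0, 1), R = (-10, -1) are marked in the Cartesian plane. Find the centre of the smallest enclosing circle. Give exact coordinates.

Side lengths²: PQ² = 17, PR² = 157, QR² = 104.
Since PR² = 157 ≥ 104 + 17 = 121, the angle opposite PR is not acute, so the smallest enclosing circle has PR as diameter.
Centre = midpoint of PR = (-4.5, 2), r² = 157/4 = 39.25.
Centre = (-4.5, 2).

(-4.5, 2)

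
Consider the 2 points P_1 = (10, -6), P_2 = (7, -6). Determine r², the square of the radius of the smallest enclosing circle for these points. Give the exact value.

The smallest circle enclosing two points has them as diameter endpoints.
Centre = midpoint = (8.5, -6); r² = |P_1P_2|²/4 = 9/4 = 2.25.

2.25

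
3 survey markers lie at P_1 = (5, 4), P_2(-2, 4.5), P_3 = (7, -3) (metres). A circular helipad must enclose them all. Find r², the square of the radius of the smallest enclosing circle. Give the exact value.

Side lengths²: P_1P_2² = 49.25, P_1P_3² = 53, P_2P_3² = 137.25.
Since P_2P_3² = 137.25 ≥ 53 + 49.25 = 102.25, the angle opposite P_2P_3 is not acute, so the smallest enclosing circle has P_2P_3 as diameter.
Centre = midpoint of P_2P_3 = (2.5, 0.75), r² = 137.25/4 = 34.3125.

34.3125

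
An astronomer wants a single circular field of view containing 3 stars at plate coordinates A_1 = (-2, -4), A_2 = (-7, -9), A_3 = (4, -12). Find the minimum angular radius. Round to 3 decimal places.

5.759

Side lengths²: A_1A_2² = 50, A_1A_3² = 100, A_2A_3² = 130.
Since A_2A_3² = 130 < 100 + 50 = 150, the triangle is acute, so the smallest enclosing circle is the circumcircle.
Circumcentre = (-9/7, -68/7), r² = 1625/49.
r = √(1625/49) ≈ 5.759.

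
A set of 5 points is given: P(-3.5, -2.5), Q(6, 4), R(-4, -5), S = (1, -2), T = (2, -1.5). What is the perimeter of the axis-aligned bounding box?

38

Width = max x − min x = 6 − (-4) = 10.
Height = max y − min y = 4 − (-5) = 9.
Perimeter = 2(10 + 9) = 38.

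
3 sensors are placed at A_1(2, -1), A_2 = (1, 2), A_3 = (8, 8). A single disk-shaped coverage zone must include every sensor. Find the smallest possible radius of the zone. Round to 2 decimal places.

5.41

Side lengths²: A_1A_2² = 10, A_1A_3² = 117, A_2A_3² = 85.
Since A_1A_3² = 117 ≥ 85 + 10 = 95, the angle opposite A_1A_3 is not acute, so the smallest enclosing circle has A_1A_3 as diameter.
Centre = midpoint of A_1A_3 = (5, 3.5), r² = 117/4 = 29.25.
r = √(29.25) ≈ 5.41.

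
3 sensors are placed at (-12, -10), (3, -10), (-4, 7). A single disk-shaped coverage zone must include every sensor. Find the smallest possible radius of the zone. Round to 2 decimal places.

10.16

Call the three points A, B, C in the order given.
Side lengths²: AB² = 225, AC² = 353, BC² = 338.
Since AC² = 353 < 338 + 225 = 563, the triangle is acute, so the smallest enclosing circle is the circumcircle.
Circumcentre = (-4.5, -107/34), r² = 59657/578.
r = √(59657/578) ≈ 10.16.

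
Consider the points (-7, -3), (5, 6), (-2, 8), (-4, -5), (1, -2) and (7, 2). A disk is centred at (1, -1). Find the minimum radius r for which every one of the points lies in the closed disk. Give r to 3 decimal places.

9.487

The required radius is the distance from (1, -1) to the farthest point.
Squared distances: 68, 65, 90, 41, 1, 45.
Maximum is 90, attained at (-2, 8).
r = √90 ≈ 9.487.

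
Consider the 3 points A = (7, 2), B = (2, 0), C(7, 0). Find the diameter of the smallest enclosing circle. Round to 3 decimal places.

Side lengths²: AB² = 29, AC² = 4, BC² = 25.
Since AB² = 29 ≥ 25 + 4 = 29, the angle opposite AB is not acute, so the smallest enclosing circle has AB as diameter.
Centre = midpoint of AB = (4.5, 1), r² = 29/4 = 7.25.
Diameter = 2r = 2√(7.25) ≈ 5.385.

5.385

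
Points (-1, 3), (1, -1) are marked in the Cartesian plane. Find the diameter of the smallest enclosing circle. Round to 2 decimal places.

The smallest circle enclosing two points has them as diameter endpoints.
Centre = midpoint = (0, 1); r² = |(-1, 3)−(1, -1)|²/4 = 20/4 = 5.
Diameter = 2r = 2√5 ≈ 4.47.

4.47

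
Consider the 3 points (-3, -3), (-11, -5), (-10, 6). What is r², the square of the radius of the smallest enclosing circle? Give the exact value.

67405/1849

Call the three points A, B, C in the order given.
Side lengths²: AB² = 68, AC² = 130, BC² = 122.
Since AC² = 130 < 122 + 68 = 190, the triangle is acute, so the smallest enclosing circle is the circumcircle.
Circumcentre = (-347/43, 12/43), r² = 67405/1849.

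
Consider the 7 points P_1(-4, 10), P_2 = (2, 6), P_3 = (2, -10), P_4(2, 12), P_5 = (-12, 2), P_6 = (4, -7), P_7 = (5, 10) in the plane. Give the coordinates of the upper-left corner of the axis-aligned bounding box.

(-12, 12)

x-range [-12, 5], y-range [-10, 12].
The upper-left corner is (-12, 12).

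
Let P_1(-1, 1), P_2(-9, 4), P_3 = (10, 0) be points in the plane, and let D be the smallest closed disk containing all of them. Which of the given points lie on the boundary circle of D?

P_2, P_3

Side lengths²: P_1P_2² = 73, P_1P_3² = 122, P_2P_3² = 377.
Since P_2P_3² = 377 ≥ 122 + 73 = 195, the angle opposite P_2P_3 is not acute, so the smallest enclosing circle has P_2P_3 as diameter.
Centre = midpoint of P_2P_3 = (0.5, 2), r² = 377/4 = 94.25.
The points at distance exactly r from the centre are P_2, P_3 — 2 points.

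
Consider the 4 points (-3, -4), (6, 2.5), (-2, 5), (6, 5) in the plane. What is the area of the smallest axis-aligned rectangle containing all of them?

81

x ranges over [-3, 6], width 9.
y ranges over [-4, 5], height 9.
Area = 9 × 9 = 81.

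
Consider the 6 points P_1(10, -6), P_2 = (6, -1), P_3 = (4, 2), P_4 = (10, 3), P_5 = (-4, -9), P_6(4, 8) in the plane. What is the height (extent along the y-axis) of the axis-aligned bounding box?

17

max y = 8, min y = -9, so height = 17.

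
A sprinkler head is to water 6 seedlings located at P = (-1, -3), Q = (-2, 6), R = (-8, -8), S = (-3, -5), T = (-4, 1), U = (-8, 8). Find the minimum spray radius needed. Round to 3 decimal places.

8.028

The minimum enclosing circle is determined by three boundary points: Q, R, U.
Their circumcentre is (-22/3, 0) with r² = 580/9.
The farthest remaining point P is at distance² 442/9 ≤ 580/9.
r = √(580/9) ≈ 8.028.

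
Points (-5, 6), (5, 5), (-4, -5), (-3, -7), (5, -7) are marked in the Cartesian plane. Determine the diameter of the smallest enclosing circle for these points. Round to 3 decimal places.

By Welzl's lemma the MEC is supported by two points (diametrically opposite) or three points (on a circumcircle).
The farthest pair is (-5, 6)–(5, -7) with squared distance 269. The circle on this segment as diameter has centre (0, -0.5) and r² = 269/4 = 67.25.
Check (5, 5): distance² to centre = 55.25 ≤ 67.25, so it lies inside.
All remaining points lie in this disk, and no smaller disk contains both endpoints, so this is the minimum enclosing circle.
Diameter = 2r = 2√(67.25) ≈ 16.401.

16.401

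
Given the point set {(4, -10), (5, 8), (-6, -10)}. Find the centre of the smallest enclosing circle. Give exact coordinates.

(-0.5, -1)

Call the three points A, B, C in the order given.
Side lengths²: AB² = 325, AC² = 100, BC² = 445.
Since BC² = 445 ≥ 325 + 100 = 425, the angle opposite BC is not acute, so the smallest enclosing circle has BC as diameter.
Centre = midpoint of BC = (-0.5, -1), r² = 445/4 = 111.25.
Centre = (-0.5, -1).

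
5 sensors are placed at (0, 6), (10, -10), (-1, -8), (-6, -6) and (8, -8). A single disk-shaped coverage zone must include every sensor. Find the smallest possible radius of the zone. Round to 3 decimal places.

The minimum enclosing circle is determined by three boundary points: (0, 6), (10, -10), (-6, -6).
Their circumcentre is (29/9, -28/9) with r² = 7565/81.
The farthest remaining point (8, -8) is at distance² 3785/81 ≤ 7565/81.
r = √(7565/81) ≈ 9.664.

9.664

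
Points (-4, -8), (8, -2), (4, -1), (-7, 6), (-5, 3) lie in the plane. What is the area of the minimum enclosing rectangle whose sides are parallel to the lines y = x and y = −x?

In coordinates u = x + y, v = x − y the rectangle is axis-aligned; the map (x,y)→(u,v) scales areas by 2.
u-values: -12, 6, 3, -1, -2; range = 6 − (-12) = 18.
v-values: 4, 10, 5, -13, -8; range = 10 − (-13) = 23.
Area = (18 × 23) / 2 = 207.

207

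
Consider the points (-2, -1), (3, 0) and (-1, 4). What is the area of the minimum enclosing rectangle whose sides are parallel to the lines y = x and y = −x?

24

In coordinates u = x + y, v = x − y the rectangle is axis-aligned; the map (x,y)→(u,v) scales areas by 2.
u-values: -3, 3, 3; range = 3 − (-3) = 6.
v-values: -1, 3, -5; range = 3 − (-5) = 8.
Area = (6 × 8) / 2 = 24.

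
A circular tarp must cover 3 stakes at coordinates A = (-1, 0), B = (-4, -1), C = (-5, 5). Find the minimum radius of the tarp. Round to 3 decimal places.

3.241

Side lengths²: AB² = 10, AC² = 41, BC² = 37.
Since AC² = 41 < 37 + 10 = 47, the triangle is acute, so the smallest enclosing circle is the circumcircle.
Circumcentre = (-129/38, 83/38), r² = 7585/722.
r = √(7585/722) ≈ 3.241.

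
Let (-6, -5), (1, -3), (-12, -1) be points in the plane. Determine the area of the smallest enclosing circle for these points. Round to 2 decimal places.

Call the three points A, B, C in the order given.
Side lengths²: AB² = 53, AC² = 52, BC² = 173.
Since BC² = 173 ≥ 53 + 52 = 105, the angle opposite BC is not acute, so the smallest enclosing circle has BC as diameter.
Centre = midpoint of BC = (-5.5, -2), r² = 173/4 = 43.25.
Area = π·r² = π·43.25 ≈ 135.87.

135.87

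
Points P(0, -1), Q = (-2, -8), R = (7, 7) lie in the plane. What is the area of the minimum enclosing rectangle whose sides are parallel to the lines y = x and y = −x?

72

In coordinates u = x + y, v = x − y the rectangle is axis-aligned; the map (x,y)→(u,v) scales areas by 2.
u-values: -1, -10, 14; range = 14 − (-10) = 24.
v-values: 1, 6, 0; range = 6 − 0 = 6.
Area = (24 × 6) / 2 = 72.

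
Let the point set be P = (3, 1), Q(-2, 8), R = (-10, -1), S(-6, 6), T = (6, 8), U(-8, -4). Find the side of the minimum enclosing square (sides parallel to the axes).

The bounding box has width 16 and height 12.
An axis-aligned square enclosing the set must have side ≥ max(width, height).
So the minimum side is max(16, 12) = 16.

16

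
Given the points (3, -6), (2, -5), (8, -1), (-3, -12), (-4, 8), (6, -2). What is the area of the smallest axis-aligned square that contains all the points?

The bounding box has width 12 and height 20.
An axis-aligned square enclosing the set must have side ≥ max(width, height).
So the minimum side is max(12, 20) = 20.
Area = 20² = 400.

400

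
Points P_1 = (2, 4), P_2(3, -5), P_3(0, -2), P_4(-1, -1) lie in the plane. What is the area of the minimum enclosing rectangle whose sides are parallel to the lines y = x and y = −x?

In coordinates u = x + y, v = x − y the rectangle is axis-aligned; the map (x,y)→(u,v) scales areas by 2.
u-values: 6, -2, -2, -2; range = 6 − (-2) = 8.
v-values: -2, 8, 2, 0; range = 8 − (-2) = 10.
Area = (8 × 10) / 2 = 40.

40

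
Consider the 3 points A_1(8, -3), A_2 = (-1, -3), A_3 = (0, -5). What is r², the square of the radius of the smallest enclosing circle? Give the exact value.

Side lengths²: A_1A_2² = 81, A_1A_3² = 68, A_2A_3² = 5.
Since A_1A_2² = 81 ≥ 68 + 5 = 73, the angle opposite A_1A_2 is not acute, so the smallest enclosing circle has A_1A_2 as diameter.
Centre = midpoint of A_1A_2 = (3.5, -3), r² = 81/4 = 20.25.

20.25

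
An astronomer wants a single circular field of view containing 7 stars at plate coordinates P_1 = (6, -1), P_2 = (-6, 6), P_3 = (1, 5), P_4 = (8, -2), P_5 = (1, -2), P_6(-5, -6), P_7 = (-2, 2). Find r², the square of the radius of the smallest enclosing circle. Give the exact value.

The minimum enclosing circle is determined by three boundary points: P_2, P_4, P_6.
Their circumcentre is (0.125, 0.46875) with r² = 68.1103515625.
The farthest remaining point P_1 is at distance² 36.6728515625 ≤ 68.1103515625.

68.1103515625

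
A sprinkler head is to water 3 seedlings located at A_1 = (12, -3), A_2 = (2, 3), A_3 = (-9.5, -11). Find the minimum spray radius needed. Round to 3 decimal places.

Side lengths²: A_1A_2² = 136, A_1A_3² = 526.25, A_2A_3² = 328.25.
Since A_1A_3² = 526.25 ≥ 328.25 + 136 = 464.25, the angle opposite A_1A_3 is not acute, so the smallest enclosing circle has A_1A_3 as diameter.
Centre = midpoint of A_1A_3 = (1.25, -7), r² = 526.25/4 = 131.5625.
r = √(131.5625) ≈ 11.470.

11.470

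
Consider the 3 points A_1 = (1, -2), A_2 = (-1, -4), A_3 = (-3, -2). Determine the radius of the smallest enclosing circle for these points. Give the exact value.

2

Side lengths²: A_1A_2² = 8, A_1A_3² = 16, A_2A_3² = 8.
Since A_1A_3² = 16 ≥ 8 + 8 = 16, the angle opposite A_1A_3 is not acute, so the smallest enclosing circle has A_1A_3 as diameter.
Centre = midpoint of A_1A_3 = (-1, -2), r² = 16/4 = 4.
r = √4 = 2.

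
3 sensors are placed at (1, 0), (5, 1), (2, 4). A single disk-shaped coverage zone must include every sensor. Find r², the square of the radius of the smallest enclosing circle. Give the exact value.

5.78

Call the three points A, B, C in the order given.
Side lengths²: AB² = 17, AC² = 17, BC² = 18.
Since BC² = 18 < 17 + 17 = 34, the triangle is acute, so the smallest enclosing circle is the circumcircle.
Circumcentre = (2.7, 1.7), r² = 5.78.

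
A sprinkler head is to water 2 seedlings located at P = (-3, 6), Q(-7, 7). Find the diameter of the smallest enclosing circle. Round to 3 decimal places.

The smallest circle enclosing two points has them as diameter endpoints.
Centre = midpoint = (-5, 6.5); r² = |PQ|²/4 = 17/4 = 4.25.
Diameter = 2r = 2√(4.25) ≈ 4.123.

4.123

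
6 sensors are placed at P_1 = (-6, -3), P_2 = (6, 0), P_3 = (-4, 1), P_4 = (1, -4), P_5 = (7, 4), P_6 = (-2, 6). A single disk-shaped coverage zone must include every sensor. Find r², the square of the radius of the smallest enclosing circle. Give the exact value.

54.5

A smallest enclosing disk is always determined by at most three of the input points on its boundary.
The farthest pair is P_1–P_5 with squared distance 218. The circle on this segment as diameter has centre (0.5, 0.5) and r² = 218/4 = 54.5.
Check P_2: distance² to centre = 30.5 ≤ 54.5, so it lies inside.
All remaining points lie in this disk, and no smaller disk contains both endpoints, so this is the minimum enclosing circle.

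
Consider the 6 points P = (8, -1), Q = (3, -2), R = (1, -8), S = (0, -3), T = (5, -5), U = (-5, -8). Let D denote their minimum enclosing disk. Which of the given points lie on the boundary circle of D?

P, U

The minimum enclosing circle of a finite set is fixed by two of the points (as a diameter) or three (as a circumcircle).
The farthest pair is P–U with squared distance 218. The circle on this segment as diameter has centre (1.5, -4.5) and r² = 218/4 = 54.5.
Check Q: distance² to centre = 8.5 ≤ 54.5, so it lies inside.
All remaining points lie in this disk, and no smaller disk contains both endpoints, so this is the minimum enclosing circle.
The points at distance exactly r from the centre are P, U — 2 points.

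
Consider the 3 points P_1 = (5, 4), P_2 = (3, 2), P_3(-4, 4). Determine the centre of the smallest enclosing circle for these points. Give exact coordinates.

(0.5, 4)

Side lengths²: P_1P_2² = 8, P_1P_3² = 81, P_2P_3² = 53.
Since P_1P_3² = 81 ≥ 53 + 8 = 61, the angle opposite P_1P_3 is not acute, so the smallest enclosing circle has P_1P_3 as diameter.
Centre = midpoint of P_1P_3 = (0.5, 4), r² = 81/4 = 20.25.
Centre = (0.5, 4).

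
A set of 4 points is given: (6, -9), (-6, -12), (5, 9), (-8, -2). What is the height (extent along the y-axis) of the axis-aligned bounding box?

21

max y = 9, min y = -12, so height = 21.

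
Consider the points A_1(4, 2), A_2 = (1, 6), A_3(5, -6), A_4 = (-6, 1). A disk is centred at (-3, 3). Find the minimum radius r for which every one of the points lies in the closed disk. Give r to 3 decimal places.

The required radius is the distance from (-3, 3) to the farthest point.
Squared distances: 50, 25, 145, 13.
Maximum is 145, attained at A_3.
r = √145 ≈ 12.042.

12.042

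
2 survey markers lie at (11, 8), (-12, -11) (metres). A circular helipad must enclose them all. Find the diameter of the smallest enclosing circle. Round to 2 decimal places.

The smallest circle enclosing two points has them as diameter endpoints.
Centre = midpoint = (-0.5, -1.5); r² = |(11, 8)−(-12, -11)|²/4 = 890/4 = 222.5.
Diameter = 2r = 2√(222.5) ≈ 29.83.

29.83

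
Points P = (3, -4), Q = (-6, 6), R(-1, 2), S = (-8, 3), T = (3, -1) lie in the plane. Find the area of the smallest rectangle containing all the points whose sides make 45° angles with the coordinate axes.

66.5

In coordinates u = x + y, v = x − y the rectangle is axis-aligned; the map (x,y)→(u,v) scales areas by 2.
u-values: -1, 0, 1, -5, 2; range = 2 − (-5) = 7.
v-values: 7, -12, -3, -11, 4; range = 7 − (-12) = 19.
Area = (7 × 19) / 2 = 66.5.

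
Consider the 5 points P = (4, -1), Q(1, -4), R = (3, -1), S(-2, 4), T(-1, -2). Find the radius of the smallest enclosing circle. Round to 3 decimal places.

By Welzl's lemma the MEC is supported by two points (diametrically opposite) or three points (on a circumcircle).
The minimum enclosing circle is determined by three boundary points: P, Q, S.
Their circumcentre is (-3/22, 3/22) with r² = 4453/242.
The farthest remaining point R is at distance² 2693/242 ≤ 4453/242.
r = √(4453/242) ≈ 4.290.

4.290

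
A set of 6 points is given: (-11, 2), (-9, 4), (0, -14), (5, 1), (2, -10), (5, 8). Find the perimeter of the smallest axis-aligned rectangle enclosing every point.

76

Width = max x − min x = 5 − (-11) = 16.
Height = max y − min y = 8 − (-14) = 22.
Perimeter = 2(16 + 22) = 76.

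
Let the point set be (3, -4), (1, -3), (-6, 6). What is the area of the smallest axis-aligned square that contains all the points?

100

The bounding box has width 9 and height 10.
An axis-aligned square enclosing the set must have side ≥ max(width, height).
So the minimum side is max(9, 10) = 10.
Area = 10² = 100.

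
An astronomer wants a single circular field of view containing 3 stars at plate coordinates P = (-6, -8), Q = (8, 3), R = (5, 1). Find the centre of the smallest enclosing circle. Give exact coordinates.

Side lengths²: PQ² = 317, PR² = 202, QR² = 13.
Since PQ² = 317 ≥ 202 + 13 = 215, the angle opposite PQ is not acute, so the smallest enclosing circle has PQ as diameter.
Centre = midpoint of PQ = (1, -2.5), r² = 317/4 = 79.25.
Centre = (1, -2.5).

(1, -2.5)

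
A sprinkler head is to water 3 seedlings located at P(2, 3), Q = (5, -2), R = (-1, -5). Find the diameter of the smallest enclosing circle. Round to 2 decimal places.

Side lengths²: PQ² = 34, PR² = 73, QR² = 45.
Since PR² = 73 < 45 + 34 = 79, the triangle is acute, so the smallest enclosing circle is the circumcircle.
Circumcentre = (21/26, -29/26), r² = 6205/338.
Diameter = 2r = 2√(6205/338) ≈ 8.57.

8.57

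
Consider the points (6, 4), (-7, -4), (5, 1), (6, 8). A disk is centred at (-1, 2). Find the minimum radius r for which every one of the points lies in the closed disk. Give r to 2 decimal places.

9.22

The required radius is the distance from (-1, 2) to the farthest point.
Squared distances: 53, 72, 37, 85.
Maximum is 85, attained at (6, 8).
r = √85 ≈ 9.22.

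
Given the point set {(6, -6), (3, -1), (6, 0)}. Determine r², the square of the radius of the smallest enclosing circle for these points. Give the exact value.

85/9

Call the three points A, B, C in the order given.
Side lengths²: AB² = 34, AC² = 36, BC² = 10.
Since AC² = 36 < 34 + 10 = 44, the triangle is acute, so the smallest enclosing circle is the circumcircle.
Circumcentre = (16/3, -3), r² = 85/9.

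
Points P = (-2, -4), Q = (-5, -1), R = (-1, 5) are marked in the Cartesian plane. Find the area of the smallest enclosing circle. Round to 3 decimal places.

64.403

Side lengths²: PQ² = 18, PR² = 82, QR² = 52.
Since PR² = 82 ≥ 52 + 18 = 70, the angle opposite PR is not acute, so the smallest enclosing circle has PR as diameter.
Centre = midpoint of PR = (-1.5, 0.5), r² = 82/4 = 20.5.
Area = π·r² = π·20.5 ≈ 64.403.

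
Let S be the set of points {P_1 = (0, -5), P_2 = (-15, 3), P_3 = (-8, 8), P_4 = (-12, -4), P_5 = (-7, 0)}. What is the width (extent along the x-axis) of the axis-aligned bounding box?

15

max x = 0, min x = -15, so width = 15.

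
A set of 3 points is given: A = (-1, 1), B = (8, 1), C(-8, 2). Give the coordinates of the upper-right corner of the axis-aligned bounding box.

x-range [-8, 8], y-range [1, 2].
The upper-right corner is (8, 2).

(8, 2)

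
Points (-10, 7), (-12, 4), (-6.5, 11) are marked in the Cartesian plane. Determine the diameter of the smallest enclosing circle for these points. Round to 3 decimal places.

8.902

Call the three points A, B, C in the order given.
Side lengths²: AB² = 13, AC² = 28.25, BC² = 79.25.
Since BC² = 79.25 ≥ 28.25 + 13 = 41.25, the angle opposite BC is not acute, so the smallest enclosing circle has BC as diameter.
Centre = midpoint of BC = (-9.25, 7.5), r² = 79.25/4 = 19.8125.
Diameter = 2r = 2√(19.8125) ≈ 8.902.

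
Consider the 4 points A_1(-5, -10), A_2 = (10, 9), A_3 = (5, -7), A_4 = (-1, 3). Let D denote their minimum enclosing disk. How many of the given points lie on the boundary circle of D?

2

The farthest pair is A_1–A_2 with squared distance 586. The circle on this segment as diameter has centre (2.5, -0.5) and r² = 586/4 = 146.5.
Check A_3: distance² to centre = 48.5 ≤ 146.5, so it lies inside.
All remaining points lie in this disk, and no smaller disk contains both endpoints, so this is the minimum enclosing circle.
The points at distance exactly r from the centre are A_1, A_2 — 2 points.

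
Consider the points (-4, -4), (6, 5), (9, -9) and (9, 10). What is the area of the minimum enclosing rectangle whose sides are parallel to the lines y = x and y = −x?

In coordinates u = x + y, v = x − y the rectangle is axis-aligned; the map (x,y)→(u,v) scales areas by 2.
u-values: -8, 11, 0, 19; range = 19 − (-8) = 27.
v-values: 0, 1, 18, -1; range = 18 − (-1) = 19.
Area = (27 × 19) / 2 = 256.5.

256.5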